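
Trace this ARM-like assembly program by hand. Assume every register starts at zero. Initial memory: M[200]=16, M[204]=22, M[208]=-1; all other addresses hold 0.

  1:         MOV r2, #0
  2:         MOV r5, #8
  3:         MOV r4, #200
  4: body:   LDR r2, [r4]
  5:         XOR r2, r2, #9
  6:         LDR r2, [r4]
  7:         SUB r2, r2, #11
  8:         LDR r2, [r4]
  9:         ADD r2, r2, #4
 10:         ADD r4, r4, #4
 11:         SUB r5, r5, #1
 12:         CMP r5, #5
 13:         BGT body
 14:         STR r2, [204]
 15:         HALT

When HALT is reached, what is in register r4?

r2=0
r5=8
r4=200
r2=M[200]=16
r2=16^9=25
r2=M[200]=16
r2=16-11=5
r2=M[200]=16
r2=16+4=20
r4=200+4=204
r5=8-1=7
CMP r5, #5  (cmp 7,5)
BGT body: taken
r2=M[204]=22
r2=22^9=31
r2=M[204]=22
r2=22-11=11
r2=M[204]=22
r2=22+4=26
r4=204+4=208
r5=7-1=6
CMP r5, #5  (cmp 6,5)
BGT body: taken
r2=M[208]=-1
r2=(-1)^9=-10
r2=M[208]=-1
r2=(-1)-11=-12
r2=M[208]=-1
r2=(-1)+4=3
r4=208+4=212
r5=6-1=5
CMP r5, #5  (cmp 5,5)
BGT body: not taken
STR r2, [204] → M[204]=3
halt.

212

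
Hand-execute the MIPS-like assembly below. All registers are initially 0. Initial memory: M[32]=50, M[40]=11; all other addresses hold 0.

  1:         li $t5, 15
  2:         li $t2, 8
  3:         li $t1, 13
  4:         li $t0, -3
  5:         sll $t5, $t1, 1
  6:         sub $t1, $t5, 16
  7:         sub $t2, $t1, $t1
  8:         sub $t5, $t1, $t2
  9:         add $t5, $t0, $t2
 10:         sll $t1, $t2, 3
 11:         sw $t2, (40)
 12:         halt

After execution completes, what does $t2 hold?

li $t5, 15 → $t5=15
li $t2, 8 → $t2=8
li $t1, 13 → $t1=13
li $t0, -3 → $t0=-3
sll $t5, $t1, 1 → $t5=13<<1=26
sub $t1, $t5, 16 → $t1=26-16=10
sub $t2, $t1, $t1 → $t2=10-10=0
sub $t5, $t1, $t2 → $t5=10-0=10
add $t5, $t0, $t2 → $t5=(-3)+0=-3
sll $t1, $t2, 3 → $t1=0<<3=0
sw $t2, (40) → M[40]=0
halt.

0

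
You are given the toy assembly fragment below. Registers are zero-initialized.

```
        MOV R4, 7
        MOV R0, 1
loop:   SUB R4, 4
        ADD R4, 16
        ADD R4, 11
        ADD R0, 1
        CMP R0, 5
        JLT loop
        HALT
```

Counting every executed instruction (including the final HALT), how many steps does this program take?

27

MOV R4, 7 → R4=7
MOV R0, 1 → R0=1
SUB R4, 4 → R4=7-4=3
ADD R4, 16 → R4=3+16=19
ADD R4, 11 → R4=19+11=30
ADD R0, 1 → R0=1+1=2
CMP R0, 5  (cmp 2,5)
JLT loop: taken
SUB R4, 4 → R4=30-4=26
ADD R4, 16 → R4=26+16=42
ADD R4, 11 → R4=42+11=53
ADD R0, 1 → R0=2+1=3
CMP R0, 5  (cmp 3,5)
JLT loop: taken
SUB R4, 4 → R4=53-4=49
ADD R4, 16 → R4=49+16=65
ADD R4, 11 → R4=65+11=76
ADD R0, 1 → R0=3+1=4
CMP R0, 5  (cmp 4,5)
JLT loop: taken
SUB R4, 4 → R4=76-4=72
ADD R4, 16 → R4=72+16=88
ADD R4, 11 → R4=88+11=99
ADD R0, 1 → R0=4+1=5
CMP R0, 5  (cmp 5,5)
JLT loop: not taken
halt.
Total executed instructions: 27.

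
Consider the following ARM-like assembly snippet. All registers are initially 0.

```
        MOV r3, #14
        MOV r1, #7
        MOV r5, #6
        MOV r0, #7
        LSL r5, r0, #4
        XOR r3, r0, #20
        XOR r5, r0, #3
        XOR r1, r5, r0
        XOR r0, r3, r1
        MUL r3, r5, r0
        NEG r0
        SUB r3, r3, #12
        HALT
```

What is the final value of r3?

52

MOV r3, #14 → r3=14
MOV r1, #7 → r1=7
MOV r5, #6 → r5=6
MOV r0, #7 → r0=7
LSL r5, r0, #4 → r5=7<<4=112
XOR r3, r0, #20 → r3=7^20=19
XOR r5, r0, #3 → r5=7^3=4
XOR r1, r5, r0 → r1=4^7=3
XOR r0, r3, r1 → r0=19^3=16
MUL r3, r5, r0 → r3=4*16=64
NEG r0 → r0=-(16)=-16
SUB r3, r3, #12 → r3=64-12=52
halt.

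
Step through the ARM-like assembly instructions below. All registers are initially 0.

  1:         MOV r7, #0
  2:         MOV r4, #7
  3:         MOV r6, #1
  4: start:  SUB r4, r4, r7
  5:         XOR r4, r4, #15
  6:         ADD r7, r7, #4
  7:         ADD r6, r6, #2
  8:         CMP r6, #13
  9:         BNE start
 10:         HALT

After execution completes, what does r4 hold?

-45

after MOV r7, #0: r7=0
after MOV r4, #7: r4=7
after MOV r6, #1: r6=1
after SUB r4, r4, r7: r4=7-0=7
after XOR r4, r4, #15: r4=7^15=8
after ADD r7, r7, #4: r7=0+4=4
after ADD r6, r6, #2: r6=1+2=3
CMP r6, #13  (cmp 3,13)
BNE start: taken
after SUB r4, r4, r7: r4=8-4=4
after XOR r4, r4, #15: r4=4^15=11
after ADD r7, r7, #4: r7=4+4=8
after ADD r6, r6, #2: r6=3+2=5
CMP r6, #13  (cmp 5,13)
BNE start: taken
after SUB r4, r4, r7: r4=11-8=3
after XOR r4, r4, #15: r4=3^15=12
after ADD r7, r7, #4: r7=8+4=12
after ADD r6, r6, #2: r6=5+2=7
CMP r6, #13  (cmp 7,13)
BNE start: taken
after SUB r4, r4, r7: r4=12-12=0
after XOR r4, r4, #15: r4=0^15=15
after ADD r7, r7, #4: r7=12+4=16
after ADD r6, r6, #2: r6=7+2=9
CMP r6, #13  (cmp 9,13)
BNE start: taken
after SUB r4, r4, r7: r4=15-16=-1
after XOR r4, r4, #15: r4=(-1)^15=-16
after ADD r7, r7, #4: r7=16+4=20
after ADD r6, r6, #2: r6=9+2=11
CMP r6, #13  (cmp 11,13)
BNE start: taken
after SUB r4, r4, r7: r4=(-16)-20=-36
after XOR r4, r4, #15: r4=(-36)^15=-45
after ADD r7, r7, #4: r7=20+4=24
after ADD r6, r6, #2: r6=11+2=13
CMP r6, #13  (cmp 13,13)
BNE start: not taken
halt.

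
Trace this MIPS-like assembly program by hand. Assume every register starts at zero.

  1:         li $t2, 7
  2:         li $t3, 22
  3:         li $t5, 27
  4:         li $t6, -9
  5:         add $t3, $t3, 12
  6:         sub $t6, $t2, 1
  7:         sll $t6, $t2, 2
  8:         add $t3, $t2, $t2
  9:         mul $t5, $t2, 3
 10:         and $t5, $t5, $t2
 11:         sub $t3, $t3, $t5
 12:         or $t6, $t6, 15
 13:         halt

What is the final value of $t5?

li $t2, 7 → $t2=7
li $t3, 22 → $t3=22
li $t5, 27 → $t5=27
li $t6, -9 → $t6=-9
add $t3, $t3, 12 → $t3=22+12=34
sub $t6, $t2, 1 → $t6=7-1=6
sll $t6, $t2, 2 → $t6=7<<2=28
add $t3, $t2, $t2 → $t3=7+7=14
mul $t5, $t2, 3 → $t5=7*3=21
and $t5, $t5, $t2 → $t5=21&7=5
sub $t3, $t3, $t5 → $t3=14-5=9
or $t6, $t6, 15 → $t6=28|15=31
halt.

5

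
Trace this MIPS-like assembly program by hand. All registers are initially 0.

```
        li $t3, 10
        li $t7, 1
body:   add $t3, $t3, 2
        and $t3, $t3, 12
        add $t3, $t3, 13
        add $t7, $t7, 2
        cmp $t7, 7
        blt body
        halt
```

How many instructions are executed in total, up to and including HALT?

after li $t3, 10: $t3=10
after li $t7, 1: $t7=1
after add $t3, $t3, 2: $t3=10+2=12
after and $t3, $t3, 12: $t3=12&12=12
after add $t3, $t3, 13: $t3=12+13=25
after add $t7, $t7, 2: $t7=1+2=3
cmp $t7, 7  (cmp 3,7)
blt body: taken
after add $t3, $t3, 2: $t3=25+2=27
after and $t3, $t3, 12: $t3=27&12=8
after add $t3, $t3, 13: $t3=8+13=21
after add $t7, $t7, 2: $t7=3+2=5
cmp $t7, 7  (cmp 5,7)
blt body: taken
after add $t3, $t3, 2: $t3=21+2=23
after and $t3, $t3, 12: $t3=23&12=4
after add $t3, $t3, 13: $t3=4+13=17
after add $t7, $t7, 2: $t7=5+2=7
cmp $t7, 7  (cmp 7,7)
blt body: not taken
halt.
Total executed instructions: 21.

21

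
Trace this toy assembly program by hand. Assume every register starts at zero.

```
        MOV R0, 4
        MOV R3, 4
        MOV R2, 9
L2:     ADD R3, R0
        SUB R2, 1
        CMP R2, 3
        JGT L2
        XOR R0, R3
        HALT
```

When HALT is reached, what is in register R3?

MOV R0, 4 → R0=4
MOV R3, 4 → R3=4
MOV R2, 9 → R2=9
ADD R3, R0 → R3=4+4=8
SUB R2, 1 → R2=9-1=8
CMP R2, 3  (cmp 8,3)
JGT L2: taken
ADD R3, R0 → R3=8+4=12
SUB R2, 1 → R2=8-1=7
CMP R2, 3  (cmp 7,3)
JGT L2: taken
ADD R3, R0 → R3=12+4=16
SUB R2, 1 → R2=7-1=6
CMP R2, 3  (cmp 6,3)
JGT L2: taken
ADD R3, R0 → R3=16+4=20
SUB R2, 1 → R2=6-1=5
CMP R2, 3  (cmp 5,3)
JGT L2: taken
ADD R3, R0 → R3=20+4=24
SUB R2, 1 → R2=5-1=4
CMP R2, 3  (cmp 4,3)
JGT L2: taken
ADD R3, R0 → R3=24+4=28
SUB R2, 1 → R2=4-1=3
CMP R2, 3  (cmp 3,3)
JGT L2: not taken
XOR R0, R3 → R0=4^28=24
halt.

28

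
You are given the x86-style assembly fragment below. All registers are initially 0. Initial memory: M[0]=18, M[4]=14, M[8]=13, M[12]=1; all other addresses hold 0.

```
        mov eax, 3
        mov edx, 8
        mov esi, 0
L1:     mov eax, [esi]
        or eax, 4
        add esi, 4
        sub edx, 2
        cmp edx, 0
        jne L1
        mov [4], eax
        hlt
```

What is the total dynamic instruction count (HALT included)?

mov eax, 3 → eax=3
mov edx, 8 → edx=8
mov esi, 0 → esi=0
mov eax, [esi] → eax=M[0]=18
or eax, 4 → eax=18|4=22
add esi, 4 → esi=0+4=4
sub edx, 2 → edx=8-2=6
cmp edx, 0  (cmp 6,0)
jne L1: taken
mov eax, [esi] → eax=M[4]=14
or eax, 4 → eax=14|4=14
add esi, 4 → esi=4+4=8
sub edx, 2 → edx=6-2=4
cmp edx, 0  (cmp 4,0)
jne L1: taken
mov eax, [esi] → eax=M[8]=13
or eax, 4 → eax=13|4=13
add esi, 4 → esi=8+4=12
sub edx, 2 → edx=4-2=2
cmp edx, 0  (cmp 2,0)
jne L1: taken
mov eax, [esi] → eax=M[12]=1
or eax, 4 → eax=1|4=5
add esi, 4 → esi=12+4=16
sub edx, 2 → edx=2-2=0
cmp edx, 0  (cmp 0,0)
jne L1: not taken
mov [4], eax → M[4]=5
halt.
Total executed instructions: 29.

29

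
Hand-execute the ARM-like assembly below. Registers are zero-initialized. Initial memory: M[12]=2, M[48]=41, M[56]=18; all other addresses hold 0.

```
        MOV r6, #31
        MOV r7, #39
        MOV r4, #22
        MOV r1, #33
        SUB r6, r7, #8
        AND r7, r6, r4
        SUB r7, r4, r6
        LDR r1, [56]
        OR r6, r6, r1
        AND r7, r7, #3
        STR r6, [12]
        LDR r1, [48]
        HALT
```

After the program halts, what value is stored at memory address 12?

r6=31
r7=39
r4=22
r1=33
r6=39-8=31
r7=31&22=22
r7=22-31=-9
r1=M[56]=18
r6=31|18=31
r7=(-9)&3=3
STR r6, [12] → M[12]=31
r1=M[48]=41
halt.

31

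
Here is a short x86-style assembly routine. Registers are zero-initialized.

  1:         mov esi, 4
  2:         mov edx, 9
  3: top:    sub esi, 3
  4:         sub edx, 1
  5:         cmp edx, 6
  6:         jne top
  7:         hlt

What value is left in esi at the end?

-5

mov esi, 4 → esi=4
mov edx, 9 → edx=9
sub esi, 3 → esi=4-3=1
sub edx, 1 → edx=9-1=8
cmp edx, 6  (cmp 8,6)
jne top: taken
sub esi, 3 → esi=1-3=-2
sub edx, 1 → edx=8-1=7
cmp edx, 6  (cmp 7,6)
jne top: taken
sub esi, 3 → esi=(-2)-3=-5
sub edx, 1 → edx=7-1=6
cmp edx, 6  (cmp 6,6)
jne top: not taken
halt.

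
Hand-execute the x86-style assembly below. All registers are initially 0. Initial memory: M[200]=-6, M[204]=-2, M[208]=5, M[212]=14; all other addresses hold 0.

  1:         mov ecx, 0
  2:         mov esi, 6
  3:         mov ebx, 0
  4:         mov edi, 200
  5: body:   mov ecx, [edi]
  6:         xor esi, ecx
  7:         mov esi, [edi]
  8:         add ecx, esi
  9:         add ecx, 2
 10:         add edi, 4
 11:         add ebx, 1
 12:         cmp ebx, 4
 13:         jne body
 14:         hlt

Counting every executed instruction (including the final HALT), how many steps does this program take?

ecx=0
esi=6
ebx=0
edi=200
ecx=M[200]=-6
esi=6^(-6)=-4
esi=M[200]=-6
ecx=(-6)+(-6)=-12
ecx=(-12)+2=-10
edi=200+4=204
ebx=0+1=1
cmp ebx, 4  (cmp 1,4)
jne body: taken
ecx=M[204]=-2
esi=(-6)^(-2)=4
esi=M[204]=-2
ecx=(-2)+(-2)=-4
ecx=(-4)+2=-2
edi=204+4=208
ebx=1+1=2
cmp ebx, 4  (cmp 2,4)
jne body: taken
ecx=M[208]=5
esi=(-2)^5=-5
esi=M[208]=5
ecx=5+5=10
ecx=10+2=12
edi=208+4=212
ebx=2+1=3
cmp ebx, 4  (cmp 3,4)
jne body: taken
ecx=M[212]=14
esi=5^14=11
esi=M[212]=14
ecx=14+14=28
ecx=28+2=30
edi=212+4=216
ebx=3+1=4
cmp ebx, 4  (cmp 4,4)
jne body: not taken
halt.
Total executed instructions: 41.

41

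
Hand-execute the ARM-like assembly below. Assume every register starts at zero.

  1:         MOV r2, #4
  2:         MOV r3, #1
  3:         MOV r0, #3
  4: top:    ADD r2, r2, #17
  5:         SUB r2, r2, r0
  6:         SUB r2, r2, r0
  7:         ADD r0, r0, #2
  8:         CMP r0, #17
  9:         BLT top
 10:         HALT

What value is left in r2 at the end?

-3

r2=4
r3=1
r0=3
r2=4+17=21
r2=21-3=18
r2=18-3=15
r0=3+2=5
CMP r0, #17  (cmp 5,17)
BLT top: taken
r2=15+17=32
r2=32-5=27
r2=27-5=22
r0=5+2=7
CMP r0, #17  (cmp 7,17)
BLT top: taken
r2=22+17=39
r2=39-7=32
r2=32-7=25
r0=7+2=9
CMP r0, #17  (cmp 9,17)
BLT top: taken
r2=25+17=42
r2=42-9=33
r2=33-9=24
r0=9+2=11
CMP r0, #17  (cmp 11,17)
BLT top: taken
r2=24+17=41
r2=41-11=30
r2=30-11=19
r0=11+2=13
CMP r0, #17  (cmp 13,17)
BLT top: taken
r2=19+17=36
r2=36-13=23
r2=23-13=10
r0=13+2=15
CMP r0, #17  (cmp 15,17)
BLT top: taken
r2=10+17=27
r2=27-15=12
r2=12-15=-3
r0=15+2=17
CMP r0, #17  (cmp 17,17)
BLT top: not taken
halt.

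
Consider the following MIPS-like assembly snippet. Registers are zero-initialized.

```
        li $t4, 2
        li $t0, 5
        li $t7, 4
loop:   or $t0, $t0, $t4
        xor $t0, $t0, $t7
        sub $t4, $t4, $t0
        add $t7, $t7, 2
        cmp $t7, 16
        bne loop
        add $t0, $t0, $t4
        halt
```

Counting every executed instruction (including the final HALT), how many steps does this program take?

41

$t4=2
$t0=5
$t7=4
$t0=5|2=7
$t0=7^4=3
$t4=2-3=-1
$t7=4+2=6
cmp $t7, 16  (cmp 6,16)
bne loop: taken
$t0=3|(-1)=-1
$t0=(-1)^6=-7
$t4=(-1)-(-7)=6
$t7=6+2=8
cmp $t7, 16  (cmp 8,16)
bne loop: taken
$t0=(-7)|6=-1
$t0=(-1)^8=-9
$t4=6-(-9)=15
$t7=8+2=10
cmp $t7, 16  (cmp 10,16)
bne loop: taken
$t0=(-9)|15=-1
$t0=(-1)^10=-11
$t4=15-(-11)=26
$t7=10+2=12
cmp $t7, 16  (cmp 12,16)
bne loop: taken
$t0=(-11)|26=-1
$t0=(-1)^12=-13
$t4=26-(-13)=39
$t7=12+2=14
cmp $t7, 16  (cmp 14,16)
bne loop: taken
$t0=(-13)|39=-9
$t0=(-9)^14=-7
$t4=39-(-7)=46
$t7=14+2=16
cmp $t7, 16  (cmp 16,16)
bne loop: not taken
$t0=(-7)+46=39
halt.
Total executed instructions: 41.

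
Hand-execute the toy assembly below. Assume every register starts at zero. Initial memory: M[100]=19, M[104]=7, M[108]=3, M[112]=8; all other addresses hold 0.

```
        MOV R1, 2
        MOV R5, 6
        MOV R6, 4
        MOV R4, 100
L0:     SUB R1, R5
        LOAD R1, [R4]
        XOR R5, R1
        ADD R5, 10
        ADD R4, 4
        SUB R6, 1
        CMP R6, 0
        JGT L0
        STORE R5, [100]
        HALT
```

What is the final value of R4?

116

MOV R1, 2 → R1=2
MOV R5, 6 → R5=6
MOV R6, 4 → R6=4
MOV R4, 100 → R4=100
SUB R1, R5 → R1=2-6=-4
LOAD R1, [R4] → R1=M[100]=19
XOR R5, R1 → R5=6^19=21
ADD R5, 10 → R5=21+10=31
ADD R4, 4 → R4=100+4=104
SUB R6, 1 → R6=4-1=3
CMP R6, 0  (cmp 3,0)
JGT L0: taken
SUB R1, R5 → R1=19-31=-12
LOAD R1, [R4] → R1=M[104]=7
XOR R5, R1 → R5=31^7=24
ADD R5, 10 → R5=24+10=34
ADD R4, 4 → R4=104+4=108
SUB R6, 1 → R6=3-1=2
CMP R6, 0  (cmp 2,0)
JGT L0: taken
SUB R1, R5 → R1=7-34=-27
LOAD R1, [R4] → R1=M[108]=3
XOR R5, R1 → R5=34^3=33
ADD R5, 10 → R5=33+10=43
ADD R4, 4 → R4=108+4=112
SUB R6, 1 → R6=2-1=1
CMP R6, 0  (cmp 1,0)
JGT L0: taken
SUB R1, R5 → R1=3-43=-40
LOAD R1, [R4] → R1=M[112]=8
XOR R5, R1 → R5=43^8=35
ADD R5, 10 → R5=35+10=45
ADD R4, 4 → R4=112+4=116
SUB R6, 1 → R6=1-1=0
CMP R6, 0  (cmp 0,0)
JGT L0: not taken
STORE R5, [100] → M[100]=45
halt.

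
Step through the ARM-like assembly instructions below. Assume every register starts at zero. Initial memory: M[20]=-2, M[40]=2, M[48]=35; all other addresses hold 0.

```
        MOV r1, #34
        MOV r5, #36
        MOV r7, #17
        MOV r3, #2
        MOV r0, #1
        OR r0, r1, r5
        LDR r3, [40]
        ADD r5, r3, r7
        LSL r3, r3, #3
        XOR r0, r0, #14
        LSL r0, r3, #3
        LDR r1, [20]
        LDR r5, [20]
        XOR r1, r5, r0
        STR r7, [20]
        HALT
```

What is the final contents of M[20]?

r1=34
r5=36
r7=17
r3=2
r0=1
r0=34|36=38
r3=M[40]=2
r5=2+17=19
r3=2<<3=16
r0=38^14=40
r0=16<<3=128
r1=M[20]=-2
r5=M[20]=-2
r1=(-2)^128=-130
STR r7, [20] → M[20]=17
halt.

17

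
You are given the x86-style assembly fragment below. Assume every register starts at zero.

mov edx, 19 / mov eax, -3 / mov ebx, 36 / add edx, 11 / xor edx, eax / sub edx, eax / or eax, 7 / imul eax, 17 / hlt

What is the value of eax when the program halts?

edx=19
eax=-3
ebx=36
edx=19+11=30
edx=30^(-3)=-29
edx=(-29)-(-3)=-26
eax=(-3)|7=-1
eax=(-1)*17=-17
halt.

-17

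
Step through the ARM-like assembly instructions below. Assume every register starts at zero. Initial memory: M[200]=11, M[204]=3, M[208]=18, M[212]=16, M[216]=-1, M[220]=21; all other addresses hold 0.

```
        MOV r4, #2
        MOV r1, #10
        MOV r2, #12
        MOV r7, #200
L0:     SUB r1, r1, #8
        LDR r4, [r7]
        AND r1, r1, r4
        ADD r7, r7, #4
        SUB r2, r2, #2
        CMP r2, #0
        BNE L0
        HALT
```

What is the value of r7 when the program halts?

r4=2
r1=10
r2=12
r7=200
r1=10-8=2
r4=M[200]=11
r1=2&11=2
r7=200+4=204
r2=12-2=10
CMP r2, #0  (cmp 10,0)
BNE L0: taken
r1=2-8=-6
r4=M[204]=3
r1=(-6)&3=2
r7=204+4=208
r2=10-2=8
CMP r2, #0  (cmp 8,0)
BNE L0: taken
r1=2-8=-6
r4=M[208]=18
r1=(-6)&18=18
r7=208+4=212
r2=8-2=6
CMP r2, #0  (cmp 6,0)
BNE L0: taken
r1=18-8=10
r4=M[212]=16
r1=10&16=0
r7=212+4=216
r2=6-2=4
CMP r2, #0  (cmp 4,0)
BNE L0: taken
r1=0-8=-8
r4=M[216]=-1
r1=(-8)&(-1)=-8
r7=216+4=220
r2=4-2=2
CMP r2, #0  (cmp 2,0)
BNE L0: taken
r1=(-8)-8=-16
r4=M[220]=21
r1=(-16)&21=16
r7=220+4=224
r2=2-2=0
CMP r2, #0  (cmp 0,0)
BNE L0: not taken
halt.

224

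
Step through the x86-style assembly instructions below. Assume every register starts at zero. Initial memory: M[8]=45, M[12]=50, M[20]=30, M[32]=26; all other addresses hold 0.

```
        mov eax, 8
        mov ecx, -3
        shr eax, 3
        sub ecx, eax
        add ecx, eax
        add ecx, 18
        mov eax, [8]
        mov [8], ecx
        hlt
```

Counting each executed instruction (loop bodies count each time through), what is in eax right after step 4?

1

after mov eax, 8: eax=8
after mov ecx, -3: ecx=-3
after shr eax, 3: eax=8>>3=1
after sub ecx, eax: ecx=(-3)-1=-4
After step 4: eax = 1.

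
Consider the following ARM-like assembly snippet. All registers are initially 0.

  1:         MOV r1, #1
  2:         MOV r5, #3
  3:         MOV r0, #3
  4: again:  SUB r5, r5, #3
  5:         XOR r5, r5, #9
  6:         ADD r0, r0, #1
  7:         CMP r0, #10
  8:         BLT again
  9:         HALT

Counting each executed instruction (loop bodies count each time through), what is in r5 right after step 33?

-9

after MOV r1, #1: r1=1
after MOV r5, #3: r5=3
after MOV r0, #3: r0=3
after SUB r5, r5, #3: r5=3-3=0
after XOR r5, r5, #9: r5=0^9=9
after ADD r0, r0, #1: r0=3+1=4
CMP r0, #10  (cmp 4,10)
BLT again: taken
after SUB r5, r5, #3: r5=9-3=6
after XOR r5, r5, #9: r5=6^9=15
after ADD r0, r0, #1: r0=4+1=5
CMP r0, #10  (cmp 5,10)
BLT again: taken
after SUB r5, r5, #3: r5=15-3=12
after XOR r5, r5, #9: r5=12^9=5
after ADD r0, r0, #1: r0=5+1=6
CMP r0, #10  (cmp 6,10)
BLT again: taken
after SUB r5, r5, #3: r5=5-3=2
after XOR r5, r5, #9: r5=2^9=11
after ADD r0, r0, #1: r0=6+1=7
CMP r0, #10  (cmp 7,10)
BLT again: taken
after SUB r5, r5, #3: r5=11-3=8
after XOR r5, r5, #9: r5=8^9=1
after ADD r0, r0, #1: r0=7+1=8
CMP r0, #10  (cmp 8,10)
BLT again: taken
after SUB r5, r5, #3: r5=1-3=-2
after XOR r5, r5, #9: r5=(-2)^9=-9
after ADD r0, r0, #1: r0=8+1=9
CMP r0, #10  (cmp 9,10)
BLT again: taken
After step 33: r5 = -9.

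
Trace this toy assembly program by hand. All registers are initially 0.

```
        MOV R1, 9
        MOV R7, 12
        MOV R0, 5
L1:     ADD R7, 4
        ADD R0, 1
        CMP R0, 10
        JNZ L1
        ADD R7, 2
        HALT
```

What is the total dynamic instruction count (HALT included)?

25

after MOV R1, 9: R1=9
after MOV R7, 12: R7=12
after MOV R0, 5: R0=5
after ADD R7, 4: R7=12+4=16
after ADD R0, 1: R0=5+1=6
CMP R0, 10  (cmp 6,10)
JNZ L1: taken
after ADD R7, 4: R7=16+4=20
after ADD R0, 1: R0=6+1=7
CMP R0, 10  (cmp 7,10)
JNZ L1: taken
after ADD R7, 4: R7=20+4=24
after ADD R0, 1: R0=7+1=8
CMP R0, 10  (cmp 8,10)
JNZ L1: taken
after ADD R7, 4: R7=24+4=28
after ADD R0, 1: R0=8+1=9
CMP R0, 10  (cmp 9,10)
JNZ L1: taken
after ADD R7, 4: R7=28+4=32
after ADD R0, 1: R0=9+1=10
CMP R0, 10  (cmp 10,10)
JNZ L1: not taken
after ADD R7, 2: R7=32+2=34
halt.
Total executed instructions: 25.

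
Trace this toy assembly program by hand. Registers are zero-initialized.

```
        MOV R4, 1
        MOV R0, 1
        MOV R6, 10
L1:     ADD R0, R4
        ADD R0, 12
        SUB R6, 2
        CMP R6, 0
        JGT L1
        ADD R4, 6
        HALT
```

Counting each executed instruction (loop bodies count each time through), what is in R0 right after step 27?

66

after MOV R4, 1: R4=1
after MOV R0, 1: R0=1
after MOV R6, 10: R6=10
after ADD R0, R4: R0=1+1=2
after ADD R0, 12: R0=2+12=14
after SUB R6, 2: R6=10-2=8
CMP R6, 0  (cmp 8,0)
JGT L1: taken
after ADD R0, R4: R0=14+1=15
after ADD R0, 12: R0=15+12=27
after SUB R6, 2: R6=8-2=6
CMP R6, 0  (cmp 6,0)
JGT L1: taken
after ADD R0, R4: R0=27+1=28
after ADD R0, 12: R0=28+12=40
after SUB R6, 2: R6=6-2=4
CMP R6, 0  (cmp 4,0)
JGT L1: taken
after ADD R0, R4: R0=40+1=41
after ADD R0, 12: R0=41+12=53
after SUB R6, 2: R6=4-2=2
CMP R6, 0  (cmp 2,0)
JGT L1: taken
after ADD R0, R4: R0=53+1=54
after ADD R0, 12: R0=54+12=66
after SUB R6, 2: R6=2-2=0
CMP R6, 0  (cmp 0,0)
After step 27: R0 = 66.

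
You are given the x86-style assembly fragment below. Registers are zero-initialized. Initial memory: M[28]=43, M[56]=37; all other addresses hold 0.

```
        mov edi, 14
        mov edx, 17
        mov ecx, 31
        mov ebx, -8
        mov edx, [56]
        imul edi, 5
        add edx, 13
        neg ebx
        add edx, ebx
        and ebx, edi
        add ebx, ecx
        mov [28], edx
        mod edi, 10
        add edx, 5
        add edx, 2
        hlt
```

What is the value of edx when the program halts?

after mov edi, 14: edi=14
after mov edx, 17: edx=17
after mov ecx, 31: ecx=31
after mov ebx, -8: ebx=-8
after mov edx, [56]: edx=M[56]=37
after imul edi, 5: edi=14*5=70
after add edx, 13: edx=37+13=50
after neg ebx: ebx=-(-8)=8
after add edx, ebx: edx=50+8=58
after and ebx, edi: ebx=8&70=0
after add ebx, ecx: ebx=0+31=31
mov [28], edx → M[28]=58
after mod edi, 10: edi=70%10=0
after add edx, 5: edx=58+5=63
after add edx, 2: edx=63+2=65
halt.

65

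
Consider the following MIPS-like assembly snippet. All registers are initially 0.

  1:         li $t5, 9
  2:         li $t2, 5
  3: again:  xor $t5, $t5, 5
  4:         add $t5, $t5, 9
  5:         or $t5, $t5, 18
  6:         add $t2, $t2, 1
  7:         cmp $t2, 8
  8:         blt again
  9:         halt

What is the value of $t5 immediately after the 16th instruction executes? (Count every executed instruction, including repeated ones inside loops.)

39

$t5=9
$t2=5
$t5=9^5=12
$t5=12+9=21
$t5=21|18=23
$t2=5+1=6
cmp $t2, 8  (cmp 6,8)
blt again: taken
$t5=23^5=18
$t5=18+9=27
$t5=27|18=27
$t2=6+1=7
cmp $t2, 8  (cmp 7,8)
blt again: taken
$t5=27^5=30
$t5=30+9=39
After step 16: $t5 = 39.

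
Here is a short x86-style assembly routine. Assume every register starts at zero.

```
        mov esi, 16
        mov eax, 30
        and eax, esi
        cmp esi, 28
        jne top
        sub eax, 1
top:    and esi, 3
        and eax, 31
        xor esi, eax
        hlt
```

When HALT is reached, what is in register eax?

16

mov esi, 16 → esi=16
mov eax, 30 → eax=30
and eax, esi → eax=30&16=16
cmp esi, 28  (cmp 16,28)
jne top: taken
and esi, 3 → esi=16&3=0
and eax, 31 → eax=16&31=16
xor esi, eax → esi=0^16=16
halt.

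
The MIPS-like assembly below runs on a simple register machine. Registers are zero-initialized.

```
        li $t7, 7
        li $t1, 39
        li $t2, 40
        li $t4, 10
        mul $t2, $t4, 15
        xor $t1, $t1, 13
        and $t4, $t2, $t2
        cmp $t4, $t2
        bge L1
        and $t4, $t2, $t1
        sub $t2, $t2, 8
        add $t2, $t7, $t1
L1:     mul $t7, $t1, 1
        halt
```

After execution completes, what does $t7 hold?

42

$t7=7
$t1=39
$t2=40
$t4=10
$t2=10*15=150
$t1=39^13=42
$t4=150&150=150
cmp $t4, $t2  (cmp 150,150)
bge L1: taken
$t7=42*1=42
halt.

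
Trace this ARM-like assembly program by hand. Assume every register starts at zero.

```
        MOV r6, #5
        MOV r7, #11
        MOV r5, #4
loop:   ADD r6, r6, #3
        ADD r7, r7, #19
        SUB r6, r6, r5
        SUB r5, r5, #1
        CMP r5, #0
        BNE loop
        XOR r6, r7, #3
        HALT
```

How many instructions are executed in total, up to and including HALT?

29

after MOV r6, #5: r6=5
after MOV r7, #11: r7=11
after MOV r5, #4: r5=4
after ADD r6, r6, #3: r6=5+3=8
after ADD r7, r7, #19: r7=11+19=30
after SUB r6, r6, r5: r6=8-4=4
after SUB r5, r5, #1: r5=4-1=3
CMP r5, #0  (cmp 3,0)
BNE loop: taken
after ADD r6, r6, #3: r6=4+3=7
after ADD r7, r7, #19: r7=30+19=49
after SUB r6, r6, r5: r6=7-3=4
after SUB r5, r5, #1: r5=3-1=2
CMP r5, #0  (cmp 2,0)
BNE loop: taken
after ADD r6, r6, #3: r6=4+3=7
after ADD r7, r7, #19: r7=49+19=68
after SUB r6, r6, r5: r6=7-2=5
after SUB r5, r5, #1: r5=2-1=1
CMP r5, #0  (cmp 1,0)
BNE loop: taken
after ADD r6, r6, #3: r6=5+3=8
after ADD r7, r7, #19: r7=68+19=87
after SUB r6, r6, r5: r6=8-1=7
after SUB r5, r5, #1: r5=1-1=0
CMP r5, #0  (cmp 0,0)
BNE loop: not taken
after XOR r6, r7, #3: r6=87^3=84
halt.
Total executed instructions: 29.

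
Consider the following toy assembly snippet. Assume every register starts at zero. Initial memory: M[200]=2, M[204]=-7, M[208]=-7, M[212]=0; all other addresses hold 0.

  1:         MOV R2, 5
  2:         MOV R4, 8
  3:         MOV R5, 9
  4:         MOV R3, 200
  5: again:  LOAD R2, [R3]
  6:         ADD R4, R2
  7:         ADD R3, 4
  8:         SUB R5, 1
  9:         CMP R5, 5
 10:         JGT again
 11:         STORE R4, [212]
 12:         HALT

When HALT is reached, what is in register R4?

-4

R2=5
R4=8
R5=9
R3=200
R2=M[200]=2
R4=8+2=10
R3=200+4=204
R5=9-1=8
CMP R5, 5  (cmp 8,5)
JGT again: taken
R2=M[204]=-7
R4=10+(-7)=3
R3=204+4=208
R5=8-1=7
CMP R5, 5  (cmp 7,5)
JGT again: taken
R2=M[208]=-7
R4=3+(-7)=-4
R3=208+4=212
R5=7-1=6
CMP R5, 5  (cmp 6,5)
JGT again: taken
R2=M[212]=0
R4=(-4)+0=-4
R3=212+4=216
R5=6-1=5
CMP R5, 5  (cmp 5,5)
JGT again: not taken
STORE R4, [212] → M[212]=-4
halt.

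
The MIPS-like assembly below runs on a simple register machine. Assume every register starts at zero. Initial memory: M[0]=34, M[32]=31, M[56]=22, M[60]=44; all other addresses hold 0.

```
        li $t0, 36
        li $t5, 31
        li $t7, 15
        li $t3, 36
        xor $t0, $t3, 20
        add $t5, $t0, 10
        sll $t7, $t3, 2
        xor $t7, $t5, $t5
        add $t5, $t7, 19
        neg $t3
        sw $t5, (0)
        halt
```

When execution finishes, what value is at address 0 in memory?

19

li $t0, 36 → $t0=36
li $t5, 31 → $t5=31
li $t7, 15 → $t7=15
li $t3, 36 → $t3=36
xor $t0, $t3, 20 → $t0=36^20=48
add $t5, $t0, 10 → $t5=48+10=58
sll $t7, $t3, 2 → $t7=36<<2=144
xor $t7, $t5, $t5 → $t7=58^58=0
add $t5, $t7, 19 → $t5=0+19=19
neg $t3 → $t3=-(36)=-36
sw $t5, (0) → M[0]=19
halt.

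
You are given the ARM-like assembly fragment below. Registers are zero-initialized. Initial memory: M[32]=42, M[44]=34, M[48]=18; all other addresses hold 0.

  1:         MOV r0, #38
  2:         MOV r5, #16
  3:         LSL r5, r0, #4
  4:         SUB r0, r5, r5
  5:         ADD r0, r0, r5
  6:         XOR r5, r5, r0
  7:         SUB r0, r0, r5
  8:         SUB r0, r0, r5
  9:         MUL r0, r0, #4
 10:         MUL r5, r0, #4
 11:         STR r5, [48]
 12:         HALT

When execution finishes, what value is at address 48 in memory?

after MOV r0, #38: r0=38
after MOV r5, #16: r5=16
after LSL r5, r0, #4: r5=38<<4=608
after SUB r0, r5, r5: r0=608-608=0
after ADD r0, r0, r5: r0=0+608=608
after XOR r5, r5, r0: r5=608^608=0
after SUB r0, r0, r5: r0=608-0=608
after SUB r0, r0, r5: r0=608-0=608
after MUL r0, r0, #4: r0=608*4=2432
after MUL r5, r0, #4: r5=2432*4=9728
STR r5, [48] → M[48]=9728
halt.

9728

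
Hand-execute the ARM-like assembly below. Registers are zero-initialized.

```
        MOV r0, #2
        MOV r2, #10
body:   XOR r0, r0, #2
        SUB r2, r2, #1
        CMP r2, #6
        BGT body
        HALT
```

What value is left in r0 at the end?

2

r0=2
r2=10
r0=2^2=0
r2=10-1=9
CMP r2, #6  (cmp 9,6)
BGT body: taken
r0=0^2=2
r2=9-1=8
CMP r2, #6  (cmp 8,6)
BGT body: taken
r0=2^2=0
r2=8-1=7
CMP r2, #6  (cmp 7,6)
BGT body: taken
r0=0^2=2
r2=7-1=6
CMP r2, #6  (cmp 6,6)
BGT body: not taken
halt.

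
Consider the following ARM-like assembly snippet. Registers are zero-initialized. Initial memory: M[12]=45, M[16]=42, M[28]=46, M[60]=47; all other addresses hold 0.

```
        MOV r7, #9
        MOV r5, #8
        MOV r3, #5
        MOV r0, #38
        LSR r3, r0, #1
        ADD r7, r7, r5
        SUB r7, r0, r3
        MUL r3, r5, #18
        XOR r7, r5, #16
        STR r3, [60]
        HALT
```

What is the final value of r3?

after MOV r7, #9: r7=9
after MOV r5, #8: r5=8
after MOV r3, #5: r3=5
after MOV r0, #38: r0=38
after LSR r3, r0, #1: r3=38>>1=19
after ADD r7, r7, r5: r7=9+8=17
after SUB r7, r0, r3: r7=38-19=19
after MUL r3, r5, #18: r3=8*18=144
after XOR r7, r5, #16: r7=8^16=24
STR r3, [60] → M[60]=144
halt.

144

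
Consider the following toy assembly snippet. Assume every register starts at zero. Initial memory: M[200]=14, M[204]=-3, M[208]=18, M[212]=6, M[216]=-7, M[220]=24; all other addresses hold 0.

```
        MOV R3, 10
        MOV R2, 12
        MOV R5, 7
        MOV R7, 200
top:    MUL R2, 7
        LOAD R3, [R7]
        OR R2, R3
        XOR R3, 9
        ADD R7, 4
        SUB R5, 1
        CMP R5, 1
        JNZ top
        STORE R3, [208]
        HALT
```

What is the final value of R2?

-33

after MOV R3, 10: R3=10
after MOV R2, 12: R2=12
after MOV R5, 7: R5=7
after MOV R7, 200: R7=200
after MUL R2, 7: R2=12*7=84
after LOAD R3, [R7]: R3=M[200]=14
after OR R2, R3: R2=84|14=94
after XOR R3, 9: R3=14^9=7
after ADD R7, 4: R7=200+4=204
after SUB R5, 1: R5=7-1=6
CMP R5, 1  (cmp 6,1)
JNZ top: taken
after MUL R2, 7: R2=94*7=658
after LOAD R3, [R7]: R3=M[204]=-3
after OR R2, R3: R2=658|(-3)=-1
after XOR R3, 9: R3=(-3)^9=-12
after ADD R7, 4: R7=204+4=208
after SUB R5, 1: R5=6-1=5
CMP R5, 1  (cmp 5,1)
JNZ top: taken
after MUL R2, 7: R2=(-1)*7=-7
after LOAD R3, [R7]: R3=M[208]=18
after OR R2, R3: R2=(-7)|18=-5
after XOR R3, 9: R3=18^9=27
after ADD R7, 4: R7=208+4=212
after SUB R5, 1: R5=5-1=4
CMP R5, 1  (cmp 4,1)
JNZ top: taken
after MUL R2, 7: R2=(-5)*7=-35
after LOAD R3, [R7]: R3=M[212]=6
after OR R2, R3: R2=(-35)|6=-33
after XOR R3, 9: R3=6^9=15
after ADD R7, 4: R7=212+4=216
after SUB R5, 1: R5=4-1=3
CMP R5, 1  (cmp 3,1)
JNZ top: taken
after MUL R2, 7: R2=(-33)*7=-231
after LOAD R3, [R7]: R3=M[216]=-7
after OR R2, R3: R2=(-231)|(-7)=-7
after XOR R3, 9: R3=(-7)^9=-16
after ADD R7, 4: R7=216+4=220
after SUB R5, 1: R5=3-1=2
CMP R5, 1  (cmp 2,1)
JNZ top: taken
after MUL R2, 7: R2=(-7)*7=-49
after LOAD R3, [R7]: R3=M[220]=24
after OR R2, R3: R2=(-49)|24=-33
after XOR R3, 9: R3=24^9=17
after ADD R7, 4: R7=220+4=224
after SUB R5, 1: R5=2-1=1
CMP R5, 1  (cmp 1,1)
JNZ top: not taken
STORE R3, [208] → M[208]=17
halt.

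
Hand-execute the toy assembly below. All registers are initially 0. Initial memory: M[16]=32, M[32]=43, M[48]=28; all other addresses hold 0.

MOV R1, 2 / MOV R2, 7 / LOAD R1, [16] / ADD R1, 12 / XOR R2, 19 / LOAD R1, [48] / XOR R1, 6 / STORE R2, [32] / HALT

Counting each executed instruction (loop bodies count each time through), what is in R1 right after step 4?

44

MOV R1, 2 → R1=2
MOV R2, 7 → R2=7
LOAD R1, [16] → R1=M[16]=32
ADD R1, 12 → R1=32+12=44
After step 4: R1 = 44.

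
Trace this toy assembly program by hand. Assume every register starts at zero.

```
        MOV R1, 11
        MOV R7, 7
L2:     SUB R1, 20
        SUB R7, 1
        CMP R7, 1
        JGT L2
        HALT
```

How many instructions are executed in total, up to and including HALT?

27

after MOV R1, 11: R1=11
after MOV R7, 7: R7=7
after SUB R1, 20: R1=11-20=-9
after SUB R7, 1: R7=7-1=6
CMP R7, 1  (cmp 6,1)
JGT L2: taken
after SUB R1, 20: R1=(-9)-20=-29
after SUB R7, 1: R7=6-1=5
CMP R7, 1  (cmp 5,1)
JGT L2: taken
after SUB R1, 20: R1=(-29)-20=-49
after SUB R7, 1: R7=5-1=4
CMP R7, 1  (cmp 4,1)
JGT L2: taken
after SUB R1, 20: R1=(-49)-20=-69
after SUB R7, 1: R7=4-1=3
CMP R7, 1  (cmp 3,1)
JGT L2: taken
after SUB R1, 20: R1=(-69)-20=-89
after SUB R7, 1: R7=3-1=2
CMP R7, 1  (cmp 2,1)
JGT L2: taken
after SUB R1, 20: R1=(-89)-20=-109
after SUB R7, 1: R7=2-1=1
CMP R7, 1  (cmp 1,1)
JGT L2: not taken
halt.
Total executed instructions: 27.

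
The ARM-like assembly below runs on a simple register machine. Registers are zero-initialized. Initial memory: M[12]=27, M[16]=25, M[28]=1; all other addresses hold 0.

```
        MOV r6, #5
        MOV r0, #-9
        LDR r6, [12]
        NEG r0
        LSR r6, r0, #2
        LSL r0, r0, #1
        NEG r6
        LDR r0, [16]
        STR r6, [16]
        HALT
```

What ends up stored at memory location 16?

after MOV r6, #5: r6=5
after MOV r0, #-9: r0=-9
after LDR r6, [12]: r6=M[12]=27
after NEG r0: r0=-(-9)=9
after LSR r6, r0, #2: r6=9>>2=2
after LSL r0, r0, #1: r0=9<<1=18
after NEG r6: r6=-(2)=-2
after LDR r0, [16]: r0=M[16]=25
STR r6, [16] → M[16]=-2
halt.

-2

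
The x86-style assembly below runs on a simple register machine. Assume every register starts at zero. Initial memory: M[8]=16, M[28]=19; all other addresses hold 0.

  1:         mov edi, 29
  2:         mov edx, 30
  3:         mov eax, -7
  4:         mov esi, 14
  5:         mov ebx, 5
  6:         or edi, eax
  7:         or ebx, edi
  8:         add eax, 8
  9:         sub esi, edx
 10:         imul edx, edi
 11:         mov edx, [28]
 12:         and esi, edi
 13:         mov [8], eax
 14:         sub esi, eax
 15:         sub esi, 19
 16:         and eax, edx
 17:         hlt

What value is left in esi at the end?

-36

mov edi, 29 → edi=29
mov edx, 30 → edx=30
mov eax, -7 → eax=-7
mov esi, 14 → esi=14
mov ebx, 5 → ebx=5
or edi, eax → edi=29|(-7)=-3
or ebx, edi → ebx=5|(-3)=-3
add eax, 8 → eax=(-7)+8=1
sub esi, edx → esi=14-30=-16
imul edx, edi → edx=30*(-3)=-90
mov edx, [28] → edx=M[28]=19
and esi, edi → esi=(-16)&(-3)=-16
mov [8], eax → M[8]=1
sub esi, eax → esi=(-16)-1=-17
sub esi, 19 → esi=(-17)-19=-36
and eax, edx → eax=1&19=1
halt.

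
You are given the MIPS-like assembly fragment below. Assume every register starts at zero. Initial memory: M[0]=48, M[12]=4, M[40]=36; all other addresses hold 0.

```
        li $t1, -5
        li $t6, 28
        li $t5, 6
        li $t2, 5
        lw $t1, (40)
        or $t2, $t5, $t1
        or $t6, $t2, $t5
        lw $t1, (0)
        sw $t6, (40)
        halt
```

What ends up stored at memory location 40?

after li $t1, -5: $t1=-5
after li $t6, 28: $t6=28
after li $t5, 6: $t5=6
after li $t2, 5: $t2=5
after lw $t1, (40): $t1=M[40]=36
after or $t2, $t5, $t1: $t2=6|36=38
after or $t6, $t2, $t5: $t6=38|6=38
after lw $t1, (0): $t1=M[0]=48
sw $t6, (40) → M[40]=38
halt.

38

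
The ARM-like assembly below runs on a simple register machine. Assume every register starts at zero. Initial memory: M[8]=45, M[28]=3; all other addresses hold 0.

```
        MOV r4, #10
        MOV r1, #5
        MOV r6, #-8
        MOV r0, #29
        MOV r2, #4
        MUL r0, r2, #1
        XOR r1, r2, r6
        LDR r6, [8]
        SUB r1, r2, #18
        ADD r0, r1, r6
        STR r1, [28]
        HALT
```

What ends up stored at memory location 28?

-14

r4=10
r1=5
r6=-8
r0=29
r2=4
r0=4*1=4
r1=4^(-8)=-4
r6=M[8]=45
r1=4-18=-14
r0=(-14)+45=31
STR r1, [28] → M[28]=-14
halt.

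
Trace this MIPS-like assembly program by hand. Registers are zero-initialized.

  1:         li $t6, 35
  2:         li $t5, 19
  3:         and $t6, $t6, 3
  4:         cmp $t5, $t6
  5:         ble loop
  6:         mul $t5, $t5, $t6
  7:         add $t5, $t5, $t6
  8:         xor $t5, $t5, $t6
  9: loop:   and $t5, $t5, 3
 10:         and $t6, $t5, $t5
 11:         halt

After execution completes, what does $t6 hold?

3

li $t6, 35 → $t6=35
li $t5, 19 → $t5=19
and $t6, $t6, 3 → $t6=35&3=3
cmp $t5, $t6  (cmp 19,3)
ble loop: not taken
mul $t5, $t5, $t6 → $t5=19*3=57
add $t5, $t5, $t6 → $t5=57+3=60
xor $t5, $t5, $t6 → $t5=60^3=63
and $t5, $t5, 3 → $t5=63&3=3
and $t6, $t5, $t5 → $t6=3&3=3
halt.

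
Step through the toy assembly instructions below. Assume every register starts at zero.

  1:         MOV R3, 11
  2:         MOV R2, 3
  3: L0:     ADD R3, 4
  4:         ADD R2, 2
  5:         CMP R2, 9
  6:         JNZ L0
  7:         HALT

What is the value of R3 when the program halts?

23

after MOV R3, 11: R3=11
after MOV R2, 3: R2=3
after ADD R3, 4: R3=11+4=15
after ADD R2, 2: R2=3+2=5
CMP R2, 9  (cmp 5,9)
JNZ L0: taken
after ADD R3, 4: R3=15+4=19
after ADD R2, 2: R2=5+2=7
CMP R2, 9  (cmp 7,9)
JNZ L0: taken
after ADD R3, 4: R3=19+4=23
after ADD R2, 2: R2=7+2=9
CMP R2, 9  (cmp 9,9)
JNZ L0: not taken
halt.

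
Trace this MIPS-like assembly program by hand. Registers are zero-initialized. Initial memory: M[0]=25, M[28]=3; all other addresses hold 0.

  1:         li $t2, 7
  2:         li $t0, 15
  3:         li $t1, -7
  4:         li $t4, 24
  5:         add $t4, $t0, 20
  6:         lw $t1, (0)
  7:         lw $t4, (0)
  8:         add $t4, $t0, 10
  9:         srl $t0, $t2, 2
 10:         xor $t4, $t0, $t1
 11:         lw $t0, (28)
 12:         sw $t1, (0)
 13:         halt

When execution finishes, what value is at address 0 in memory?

$t2=7
$t0=15
$t1=-7
$t4=24
$t4=15+20=35
$t1=M[0]=25
$t4=M[0]=25
$t4=15+10=25
$t0=7>>2=1
$t4=1^25=24
$t0=M[28]=3
sw $t1, (0) → M[0]=25
halt.

25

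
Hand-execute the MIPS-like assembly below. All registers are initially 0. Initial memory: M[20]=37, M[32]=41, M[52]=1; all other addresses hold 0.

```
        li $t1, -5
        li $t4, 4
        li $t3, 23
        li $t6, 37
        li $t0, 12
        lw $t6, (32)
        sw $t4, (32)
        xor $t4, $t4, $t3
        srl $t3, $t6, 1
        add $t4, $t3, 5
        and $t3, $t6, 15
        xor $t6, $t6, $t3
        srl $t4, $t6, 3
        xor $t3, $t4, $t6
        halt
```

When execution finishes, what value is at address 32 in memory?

$t1=-5
$t4=4
$t3=23
$t6=37
$t0=12
$t6=M[32]=41
sw $t4, (32) → M[32]=4
$t4=4^23=19
$t3=41>>1=20
$t4=20+5=25
$t3=41&15=9
$t6=41^9=32
$t4=32>>3=4
$t3=4^32=36
halt.

4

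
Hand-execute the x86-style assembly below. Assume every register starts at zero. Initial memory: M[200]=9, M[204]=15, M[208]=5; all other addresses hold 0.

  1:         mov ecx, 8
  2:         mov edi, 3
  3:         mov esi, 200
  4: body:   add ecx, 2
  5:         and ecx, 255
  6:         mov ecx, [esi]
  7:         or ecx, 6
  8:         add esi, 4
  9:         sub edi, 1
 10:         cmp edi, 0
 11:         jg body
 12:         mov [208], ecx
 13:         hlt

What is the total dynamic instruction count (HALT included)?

ecx=8
edi=3
esi=200
ecx=8+2=10
ecx=10&255=10
ecx=M[200]=9
ecx=9|6=15
esi=200+4=204
edi=3-1=2
cmp edi, 0  (cmp 2,0)
jg body: taken
ecx=15+2=17
ecx=17&255=17
ecx=M[204]=15
ecx=15|6=15
esi=204+4=208
edi=2-1=1
cmp edi, 0  (cmp 1,0)
jg body: taken
ecx=15+2=17
ecx=17&255=17
ecx=M[208]=5
ecx=5|6=7
esi=208+4=212
edi=1-1=0
cmp edi, 0  (cmp 0,0)
jg body: not taken
mov [208], ecx → M[208]=7
halt.
Total executed instructions: 29.

29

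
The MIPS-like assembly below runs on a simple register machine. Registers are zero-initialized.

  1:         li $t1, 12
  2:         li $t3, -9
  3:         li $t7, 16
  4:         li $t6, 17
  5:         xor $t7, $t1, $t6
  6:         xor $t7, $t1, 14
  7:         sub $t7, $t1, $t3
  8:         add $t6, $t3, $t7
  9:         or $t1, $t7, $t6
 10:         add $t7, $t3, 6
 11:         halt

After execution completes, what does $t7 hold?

$t1=12
$t3=-9
$t7=16
$t6=17
$t7=12^17=29
$t7=12^14=2
$t7=12-(-9)=21
$t6=(-9)+21=12
$t1=21|12=29
$t7=(-9)+6=-3
halt.

-3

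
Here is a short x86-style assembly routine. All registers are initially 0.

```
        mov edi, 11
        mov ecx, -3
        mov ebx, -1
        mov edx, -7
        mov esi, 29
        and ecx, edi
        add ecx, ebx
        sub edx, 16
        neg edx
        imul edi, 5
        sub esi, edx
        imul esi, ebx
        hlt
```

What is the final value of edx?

23

edi=11
ecx=-3
ebx=-1
edx=-7
esi=29
ecx=(-3)&11=9
ecx=9+(-1)=8
edx=(-7)-16=-23
edx=-(-23)=23
edi=11*5=55
esi=29-23=6
esi=6*(-1)=-6
halt.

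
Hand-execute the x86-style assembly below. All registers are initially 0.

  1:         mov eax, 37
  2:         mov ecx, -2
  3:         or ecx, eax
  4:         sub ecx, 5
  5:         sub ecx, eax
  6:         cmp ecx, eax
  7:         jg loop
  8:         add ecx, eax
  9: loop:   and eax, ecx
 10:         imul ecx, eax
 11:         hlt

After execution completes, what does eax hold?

after mov eax, 37: eax=37
after mov ecx, -2: ecx=-2
after or ecx, eax: ecx=(-2)|37=-1
after sub ecx, 5: ecx=(-1)-5=-6
after sub ecx, eax: ecx=(-6)-37=-43
cmp ecx, eax  (cmp -43,37)
jg loop: not taken
after add ecx, eax: ecx=(-43)+37=-6
after and eax, ecx: eax=37&(-6)=32
after imul ecx, eax: ecx=(-6)*32=-192
halt.

32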